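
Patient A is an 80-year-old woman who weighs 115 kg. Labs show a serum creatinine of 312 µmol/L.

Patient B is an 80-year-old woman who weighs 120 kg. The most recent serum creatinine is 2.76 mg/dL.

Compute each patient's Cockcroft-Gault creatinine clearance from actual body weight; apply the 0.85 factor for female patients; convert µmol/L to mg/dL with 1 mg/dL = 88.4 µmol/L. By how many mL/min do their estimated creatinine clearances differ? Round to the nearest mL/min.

Patient A: SCr = 312 / 88.4 = 3.529 mg/dL
Patient A: CrCl = (140 − 80) × 115 / (72 × 3.529) × 0.85 = 6900.0 / 254.09 × 0.85 ≈ 23.1 mL/min
Patient B: CrCl = (140 − 80) × 120 / (72 × 2.76) × 0.85 = 7200.0 / 198.72 × 0.85 ≈ 30.8 mL/min
|23.1 − 30.8| = 7.7 mL/min

8 mL/min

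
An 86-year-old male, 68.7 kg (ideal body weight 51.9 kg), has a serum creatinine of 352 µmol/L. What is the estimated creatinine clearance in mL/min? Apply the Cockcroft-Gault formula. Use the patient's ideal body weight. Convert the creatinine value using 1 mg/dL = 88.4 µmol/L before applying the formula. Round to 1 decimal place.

9.8 mL/min

SCr = 352 / 88.4 = 3.982 mg/dL
CrCl = (140 − 86) × 51.9 / (72 × 3.982) = 2802.6 / 286.70 ≈ 9.8 mL/min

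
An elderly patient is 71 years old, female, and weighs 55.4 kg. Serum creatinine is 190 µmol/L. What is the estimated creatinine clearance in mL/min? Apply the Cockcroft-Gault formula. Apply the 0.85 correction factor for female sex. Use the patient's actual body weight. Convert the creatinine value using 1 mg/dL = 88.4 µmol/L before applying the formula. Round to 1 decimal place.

21.0 mL/min

SCr = 190 / 88.4 = 2.149 mg/dL
CrCl = (140 − 71) × 55.4 / (72 × 2.149) × 0.85 = 3822.6 / 154.73 × 0.85 ≈ 21.0 mL/min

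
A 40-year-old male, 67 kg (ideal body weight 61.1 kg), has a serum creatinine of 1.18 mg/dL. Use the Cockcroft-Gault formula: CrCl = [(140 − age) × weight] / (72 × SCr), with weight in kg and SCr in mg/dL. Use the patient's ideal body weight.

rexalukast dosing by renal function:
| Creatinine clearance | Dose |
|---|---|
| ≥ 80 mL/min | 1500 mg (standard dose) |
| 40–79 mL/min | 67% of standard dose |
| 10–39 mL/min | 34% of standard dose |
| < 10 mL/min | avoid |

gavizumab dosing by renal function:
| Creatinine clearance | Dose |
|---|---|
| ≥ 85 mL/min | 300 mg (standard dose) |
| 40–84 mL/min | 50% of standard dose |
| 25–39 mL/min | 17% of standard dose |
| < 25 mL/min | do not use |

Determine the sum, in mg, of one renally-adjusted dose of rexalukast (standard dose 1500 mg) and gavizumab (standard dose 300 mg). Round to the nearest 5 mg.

1155 mg

CrCl = (140 − 40) × 61.1 / (72 × 1.18) = 6110.0 / 84.96 ≈ 71.9 mL/min
CrCl ≈ 72 mL/min.
rexalukast: 40–79 mL/min → 67% of 1500 mg = 1005 mg.
gavizumab: 40–84 mL/min → 50% of 300 mg = 150 mg.
Total = 1005 + 150 = 1155 mg.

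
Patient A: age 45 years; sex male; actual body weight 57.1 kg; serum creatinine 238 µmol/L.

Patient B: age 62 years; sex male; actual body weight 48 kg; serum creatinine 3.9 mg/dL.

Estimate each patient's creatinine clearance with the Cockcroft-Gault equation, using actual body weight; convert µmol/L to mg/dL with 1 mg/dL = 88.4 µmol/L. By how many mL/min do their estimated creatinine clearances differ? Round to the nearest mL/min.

15 mL/min

Patient A: SCr = 238 / 88.4 = 2.692 mg/dL
Patient A: CrCl = (140 − 45) × 57.1 / (72 × 2.692) = 5424.5 / 193.82 ≈ 28.0 mL/min
Patient B: CrCl = (140 − 62) × 48 / (72 × 3.9) = 3744.0 / 280.80 ≈ 13.3 mL/min
|28.0 − 13.3| = 14.7 mL/min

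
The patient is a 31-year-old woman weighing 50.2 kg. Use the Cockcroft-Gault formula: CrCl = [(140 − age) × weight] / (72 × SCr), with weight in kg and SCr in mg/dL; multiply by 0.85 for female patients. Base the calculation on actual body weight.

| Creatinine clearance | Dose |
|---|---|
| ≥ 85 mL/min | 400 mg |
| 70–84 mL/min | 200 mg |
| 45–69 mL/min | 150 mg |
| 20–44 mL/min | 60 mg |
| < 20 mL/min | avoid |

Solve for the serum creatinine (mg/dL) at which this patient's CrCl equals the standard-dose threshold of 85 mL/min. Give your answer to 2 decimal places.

Standard dose requires CrCl ≥ 85 mL/min.
Set (140 − 31) × 50.2 × 0.85 / (72 × SCr) = 85
SCr = (140 − 31) × 50.2 × 0.85 / (72 × 85) = 0.760 mg/dL

0.76 mg/dL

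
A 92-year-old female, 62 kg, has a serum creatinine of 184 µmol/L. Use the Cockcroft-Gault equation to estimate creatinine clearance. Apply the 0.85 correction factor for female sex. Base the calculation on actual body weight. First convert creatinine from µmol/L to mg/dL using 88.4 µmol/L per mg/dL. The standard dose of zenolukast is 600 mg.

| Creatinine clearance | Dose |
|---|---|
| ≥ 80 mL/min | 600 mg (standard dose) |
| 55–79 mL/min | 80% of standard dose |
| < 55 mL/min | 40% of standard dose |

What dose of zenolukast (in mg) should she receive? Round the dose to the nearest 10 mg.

SCr = 184 / 88.4 = 2.081 mg/dL
CrCl = (140 − 92) × 62 / (72 × 2.081) × 0.85 = 2976.0 / 149.83 × 0.85 ≈ 16.9 mL/min
CrCl ≈ 17 mL/min → bracket < 55 mL/min.
40% of 600 mg = 240 mg

240 mg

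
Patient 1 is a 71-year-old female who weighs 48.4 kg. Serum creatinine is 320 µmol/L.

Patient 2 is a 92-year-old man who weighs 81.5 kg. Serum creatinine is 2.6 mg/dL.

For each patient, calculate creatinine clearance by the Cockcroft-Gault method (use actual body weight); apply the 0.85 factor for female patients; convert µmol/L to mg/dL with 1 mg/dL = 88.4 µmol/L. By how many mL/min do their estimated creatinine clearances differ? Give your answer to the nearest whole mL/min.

10 mL/min

Patient 1: SCr = 320 / 88.4 = 3.62 mg/dL
Patient 1: CrCl = (140 − 71) × 48.4 / (72 × 3.62) × 0.85 = 3339.6 / 260.64 × 0.85 ≈ 10.9 mL/min
Patient 2: CrCl = (140 − 92) × 81.5 / (72 × 2.6) = 3912.0 / 187.20 ≈ 20.9 mL/min
|10.9 − 20.9| = 10.0 mL/min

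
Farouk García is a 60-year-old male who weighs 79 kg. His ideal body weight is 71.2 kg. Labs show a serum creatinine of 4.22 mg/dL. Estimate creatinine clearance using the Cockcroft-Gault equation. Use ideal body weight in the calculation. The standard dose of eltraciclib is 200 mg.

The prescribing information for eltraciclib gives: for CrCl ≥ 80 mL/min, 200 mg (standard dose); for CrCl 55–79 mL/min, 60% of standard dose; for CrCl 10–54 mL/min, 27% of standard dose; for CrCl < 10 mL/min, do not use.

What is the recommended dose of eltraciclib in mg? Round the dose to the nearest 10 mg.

CrCl = (140 − 60) × 71.2 / (72 × 4.22) = 5696.0 / 303.84 ≈ 18.7 mL/min
CrCl ≈ 19 mL/min → bracket 10–54 mL/min.
27% of 200 mg = 54 mg → 50 mg

50 mg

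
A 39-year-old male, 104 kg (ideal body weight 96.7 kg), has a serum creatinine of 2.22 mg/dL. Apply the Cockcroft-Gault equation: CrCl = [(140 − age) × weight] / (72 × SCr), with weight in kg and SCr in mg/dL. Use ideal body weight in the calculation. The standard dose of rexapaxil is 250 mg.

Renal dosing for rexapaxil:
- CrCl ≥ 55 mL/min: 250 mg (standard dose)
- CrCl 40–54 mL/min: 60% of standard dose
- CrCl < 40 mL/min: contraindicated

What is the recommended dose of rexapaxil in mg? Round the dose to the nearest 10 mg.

CrCl = (140 − 39) × 96.7 / (72 × 2.22) = 9766.7 / 159.84 ≈ 61.1 mL/min
CrCl ≈ 61 mL/min → bracket ≥ 55 mL/min.
100% of 250 mg = 250 mg

250 mg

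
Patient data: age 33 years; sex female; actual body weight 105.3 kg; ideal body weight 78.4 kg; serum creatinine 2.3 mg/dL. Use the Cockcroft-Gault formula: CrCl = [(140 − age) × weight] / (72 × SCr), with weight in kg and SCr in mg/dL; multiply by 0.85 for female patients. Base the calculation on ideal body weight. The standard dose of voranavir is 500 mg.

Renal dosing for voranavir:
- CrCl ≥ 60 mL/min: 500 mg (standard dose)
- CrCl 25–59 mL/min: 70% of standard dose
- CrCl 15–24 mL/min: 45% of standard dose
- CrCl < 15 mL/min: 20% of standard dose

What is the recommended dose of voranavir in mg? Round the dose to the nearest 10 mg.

350 mg

CrCl = (140 − 33) × 78.4 / (72 × 2.3) × 0.85 = 8388.8 / 165.60 × 0.85 ≈ 43.1 mL/min
CrCl ≈ 43 mL/min → bracket 25–59 mL/min.
70% of 500 mg = 350 mg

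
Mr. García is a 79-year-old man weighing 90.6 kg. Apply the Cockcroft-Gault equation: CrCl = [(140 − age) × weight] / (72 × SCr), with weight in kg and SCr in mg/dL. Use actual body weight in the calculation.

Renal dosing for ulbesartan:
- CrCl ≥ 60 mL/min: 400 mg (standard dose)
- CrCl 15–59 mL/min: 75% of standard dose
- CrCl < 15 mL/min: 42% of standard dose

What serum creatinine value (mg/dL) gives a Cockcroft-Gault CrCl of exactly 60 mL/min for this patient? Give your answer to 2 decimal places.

1.28 mg/dL

Standard dose requires CrCl ≥ 60 mL/min.
Set (140 − 79) × 90.6 / (72 × SCr) = 60
SCr = (140 − 79) × 90.6 / (72 × 60) = 1.279 mg/dL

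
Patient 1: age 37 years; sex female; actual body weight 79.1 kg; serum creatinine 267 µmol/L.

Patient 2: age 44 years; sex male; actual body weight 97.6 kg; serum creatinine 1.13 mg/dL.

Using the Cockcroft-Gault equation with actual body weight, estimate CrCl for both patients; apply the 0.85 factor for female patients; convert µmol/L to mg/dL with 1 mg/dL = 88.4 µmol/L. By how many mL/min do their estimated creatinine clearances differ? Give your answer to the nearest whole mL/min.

Patient 1: SCr = 267 / 88.4 = 3.02 mg/dL
Patient 1: CrCl = (140 − 37) × 79.1 / (72 × 3.02) × 0.85 = 8147.3 / 217.44 × 0.85 ≈ 31.8 mL/min
Patient 2: CrCl = (140 − 44) × 97.6 / (72 × 1.13) = 9369.6 / 81.36 ≈ 115.2 mL/min
|31.8 − 115.2| = 83.4 mL/min

83 mL/min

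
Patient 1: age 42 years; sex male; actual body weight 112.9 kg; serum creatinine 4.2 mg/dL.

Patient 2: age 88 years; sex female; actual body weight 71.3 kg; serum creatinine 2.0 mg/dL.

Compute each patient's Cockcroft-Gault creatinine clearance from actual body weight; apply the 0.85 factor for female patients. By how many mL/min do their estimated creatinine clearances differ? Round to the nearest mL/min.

Patient 1: CrCl = (140 − 42) × 112.9 / (72 × 4.2) = 11064.2 / 302.40 ≈ 36.6 mL/min
Patient 2: CrCl = (140 − 88) × 71.3 / (72 × 2) × 0.85 = 3707.6 / 144.00 × 0.85 ≈ 21.9 mL/min
|36.6 − 21.9| = 14.7 mL/min

15 mL/min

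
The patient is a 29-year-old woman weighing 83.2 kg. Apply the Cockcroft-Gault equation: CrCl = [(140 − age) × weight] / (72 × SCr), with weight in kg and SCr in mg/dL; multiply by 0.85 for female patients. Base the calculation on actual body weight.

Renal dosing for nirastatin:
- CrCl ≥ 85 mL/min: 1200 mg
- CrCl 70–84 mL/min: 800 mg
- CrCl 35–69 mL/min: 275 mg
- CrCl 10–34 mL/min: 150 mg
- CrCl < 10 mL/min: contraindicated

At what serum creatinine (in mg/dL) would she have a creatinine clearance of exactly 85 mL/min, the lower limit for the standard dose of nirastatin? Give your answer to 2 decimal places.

Standard dose requires CrCl ≥ 85 mL/min.
Set (140 − 29) × 83.2 × 0.85 / (72 × SCr) = 85
SCr = (140 − 29) × 83.2 × 0.85 / (72 × 85) = 1.283 mg/dL

1.28 mg/dL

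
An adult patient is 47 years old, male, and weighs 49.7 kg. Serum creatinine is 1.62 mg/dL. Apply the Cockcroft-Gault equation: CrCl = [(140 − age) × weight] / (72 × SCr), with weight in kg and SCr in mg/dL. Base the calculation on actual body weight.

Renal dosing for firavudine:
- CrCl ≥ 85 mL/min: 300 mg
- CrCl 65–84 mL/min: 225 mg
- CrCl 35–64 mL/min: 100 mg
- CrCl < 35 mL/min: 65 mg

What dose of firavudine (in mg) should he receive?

CrCl = (140 − 47) × 49.7 / (72 × 1.62) = 4622.1 / 116.64 ≈ 39.6 mL/min
CrCl ≈ 40 mL/min → bracket 35–64 mL/min.
Dose for this bracket: 100 mg.

100 mg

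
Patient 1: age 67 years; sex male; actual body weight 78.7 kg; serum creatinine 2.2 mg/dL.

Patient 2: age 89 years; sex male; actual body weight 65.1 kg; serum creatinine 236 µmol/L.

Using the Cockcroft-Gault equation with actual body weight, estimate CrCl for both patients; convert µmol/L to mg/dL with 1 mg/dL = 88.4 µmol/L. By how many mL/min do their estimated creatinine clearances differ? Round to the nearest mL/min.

Patient 1: CrCl = (140 − 67) × 78.7 / (72 × 2.2) = 5745.1 / 158.40 ≈ 36.3 mL/min
Patient 2: SCr = 236 / 88.4 = 2.67 mg/dL
Patient 2: CrCl = (140 − 89) × 65.1 / (72 × 2.67) = 3320.1 / 192.24 ≈ 17.3 mL/min
|36.3 − 17.3| = 19.0 mL/min

19 mL/min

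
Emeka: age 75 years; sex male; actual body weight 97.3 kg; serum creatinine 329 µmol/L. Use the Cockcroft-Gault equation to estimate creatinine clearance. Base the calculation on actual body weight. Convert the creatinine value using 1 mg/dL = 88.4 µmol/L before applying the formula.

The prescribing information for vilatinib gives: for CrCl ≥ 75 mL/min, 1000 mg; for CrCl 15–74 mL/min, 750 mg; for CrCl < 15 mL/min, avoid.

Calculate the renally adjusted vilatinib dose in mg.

750 mg

SCr = 329 / 88.4 = 3.722 mg/dL
CrCl = (140 − 75) × 97.3 / (72 × 3.722) = 6324.5 / 267.98 ≈ 23.6 mL/min
CrCl ≈ 24 mL/min → bracket 15–74 mL/min.
Dose for this bracket: 750 mg.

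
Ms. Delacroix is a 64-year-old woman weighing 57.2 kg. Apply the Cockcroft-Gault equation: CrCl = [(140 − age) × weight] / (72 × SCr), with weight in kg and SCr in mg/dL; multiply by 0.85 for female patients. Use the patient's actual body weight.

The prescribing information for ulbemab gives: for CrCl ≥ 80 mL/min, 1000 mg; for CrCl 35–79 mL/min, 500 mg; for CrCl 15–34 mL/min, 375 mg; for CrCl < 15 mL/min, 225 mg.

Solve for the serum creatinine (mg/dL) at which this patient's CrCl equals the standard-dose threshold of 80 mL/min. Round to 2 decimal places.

0.64 mg/dL

Standard dose requires CrCl ≥ 80 mL/min.
Set (140 − 64) × 57.2 × 0.85 / (72 × SCr) = 80
SCr = (140 − 64) × 57.2 × 0.85 / (72 × 80) = 0.642 mg/dL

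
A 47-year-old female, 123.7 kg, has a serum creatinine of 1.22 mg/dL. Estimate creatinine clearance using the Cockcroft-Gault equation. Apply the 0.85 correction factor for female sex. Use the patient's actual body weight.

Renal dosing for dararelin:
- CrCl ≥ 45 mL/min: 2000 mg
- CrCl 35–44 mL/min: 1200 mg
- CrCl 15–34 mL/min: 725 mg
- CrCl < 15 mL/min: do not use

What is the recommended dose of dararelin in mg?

2000 mg

CrCl = (140 − 47) × 123.7 / (72 × 1.22) × 0.85 = 11504.1 / 87.84 × 0.85 ≈ 111.3 mL/min
CrCl ≈ 111 mL/min → bracket ≥ 45 mL/min.
Dose for this bracket: 2000 mg.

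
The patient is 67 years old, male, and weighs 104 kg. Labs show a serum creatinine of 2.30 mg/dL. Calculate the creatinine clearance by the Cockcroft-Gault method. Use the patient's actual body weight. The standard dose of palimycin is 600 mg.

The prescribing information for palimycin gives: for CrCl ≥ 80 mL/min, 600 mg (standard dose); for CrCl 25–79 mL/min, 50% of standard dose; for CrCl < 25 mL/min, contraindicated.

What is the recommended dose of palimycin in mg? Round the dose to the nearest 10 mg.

CrCl = (140 − 67) × 104 / (72 × 2.3) = 7592.0 / 165.60 ≈ 45.8 mL/min
CrCl ≈ 46 mL/min → bracket 25–79 mL/min.
50% of 600 mg = 300 mg

300 mg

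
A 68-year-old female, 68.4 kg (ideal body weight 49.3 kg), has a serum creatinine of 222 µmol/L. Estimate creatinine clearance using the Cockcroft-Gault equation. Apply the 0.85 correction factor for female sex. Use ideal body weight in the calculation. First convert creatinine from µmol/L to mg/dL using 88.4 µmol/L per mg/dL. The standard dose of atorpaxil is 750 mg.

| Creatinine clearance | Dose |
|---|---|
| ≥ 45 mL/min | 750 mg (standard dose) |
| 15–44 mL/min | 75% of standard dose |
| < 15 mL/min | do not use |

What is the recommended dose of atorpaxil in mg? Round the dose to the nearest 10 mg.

SCr = 222 / 88.4 = 2.511 mg/dL
CrCl = (140 − 68) × 49.3 / (72 × 2.511) × 0.85 = 3549.6 / 180.79 × 0.85 ≈ 16.7 mL/min
CrCl ≈ 17 mL/min → bracket 15–44 mL/min.
75% of 750 mg = 562.5 mg → 560 mg

560 mg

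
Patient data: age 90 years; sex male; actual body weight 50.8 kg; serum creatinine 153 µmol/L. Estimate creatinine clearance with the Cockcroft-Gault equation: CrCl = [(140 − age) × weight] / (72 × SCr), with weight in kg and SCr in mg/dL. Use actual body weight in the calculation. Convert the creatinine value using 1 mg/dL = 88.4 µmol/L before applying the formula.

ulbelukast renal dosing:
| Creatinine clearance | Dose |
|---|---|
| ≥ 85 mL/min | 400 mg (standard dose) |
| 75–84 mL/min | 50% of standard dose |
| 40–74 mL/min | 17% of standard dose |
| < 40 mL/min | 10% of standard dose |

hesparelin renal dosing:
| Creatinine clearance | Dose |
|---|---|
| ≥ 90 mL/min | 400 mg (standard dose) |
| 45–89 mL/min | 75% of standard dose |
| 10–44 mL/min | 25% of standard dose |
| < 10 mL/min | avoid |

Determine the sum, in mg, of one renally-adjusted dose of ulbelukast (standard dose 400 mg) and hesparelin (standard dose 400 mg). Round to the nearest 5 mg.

SCr = 153 / 88.4 = 1.731 mg/dL
CrCl = (140 − 90) × 50.8 / (72 × 1.731) = 2540.0 / 124.63 ≈ 20.4 mL/min
CrCl ≈ 20 mL/min.
ulbelukast: < 40 mL/min → 10% of 400 mg = 40 mg.
hesparelin: 10–44 mL/min → 25% of 400 mg = 100 mg.
Total = 40 + 100 = 140 mg.

140 mg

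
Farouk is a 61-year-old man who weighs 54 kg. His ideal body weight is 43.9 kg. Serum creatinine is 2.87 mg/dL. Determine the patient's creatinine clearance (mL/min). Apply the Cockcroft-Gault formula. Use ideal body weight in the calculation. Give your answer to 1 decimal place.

CrCl = (140 − 61) × 43.9 / (72 × 2.87) = 3468.1 / 206.64 ≈ 16.8 mL/min

16.8 mL/min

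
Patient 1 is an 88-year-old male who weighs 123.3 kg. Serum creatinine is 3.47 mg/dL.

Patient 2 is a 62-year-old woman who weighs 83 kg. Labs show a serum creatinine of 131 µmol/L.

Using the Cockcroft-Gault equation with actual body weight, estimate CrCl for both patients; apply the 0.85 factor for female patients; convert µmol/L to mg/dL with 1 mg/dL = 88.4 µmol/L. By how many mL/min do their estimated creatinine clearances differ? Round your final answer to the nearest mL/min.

26 mL/min

Patient 1: CrCl = (140 − 88) × 123.3 / (72 × 3.47) = 6411.6 / 249.84 ≈ 25.7 mL/min
Patient 2: SCr = 131 / 88.4 = 1.482 mg/dL
Patient 2: CrCl = (140 − 62) × 83 / (72 × 1.482) × 0.85 = 6474.0 / 106.70 × 0.85 ≈ 51.6 mL/min
|25.7 − 51.6| = 25.9 mL/min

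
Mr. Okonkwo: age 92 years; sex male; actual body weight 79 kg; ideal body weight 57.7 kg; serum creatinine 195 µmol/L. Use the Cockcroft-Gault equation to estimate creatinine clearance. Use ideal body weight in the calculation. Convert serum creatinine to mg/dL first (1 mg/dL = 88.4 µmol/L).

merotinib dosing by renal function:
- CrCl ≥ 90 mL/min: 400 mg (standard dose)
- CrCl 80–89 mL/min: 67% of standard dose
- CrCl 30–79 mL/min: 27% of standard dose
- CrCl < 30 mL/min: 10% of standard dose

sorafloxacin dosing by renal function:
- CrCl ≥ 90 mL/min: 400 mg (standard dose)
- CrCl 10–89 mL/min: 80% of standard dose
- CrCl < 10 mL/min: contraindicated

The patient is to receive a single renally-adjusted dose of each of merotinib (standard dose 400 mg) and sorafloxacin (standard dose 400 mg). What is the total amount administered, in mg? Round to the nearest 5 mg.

360 mg

SCr = 195 / 88.4 = 2.206 mg/dL
CrCl = (140 − 92) × 57.7 / (72 × 2.206) = 2769.6 / 158.83 ≈ 17.4 mL/min
CrCl ≈ 17 mL/min.
merotinib: < 30 mL/min → 10% of 400 mg = 40 mg.
sorafloxacin: 10–89 mL/min → 80% of 400 mg = 320 mg.
Total = 40 + 320 = 360 mg.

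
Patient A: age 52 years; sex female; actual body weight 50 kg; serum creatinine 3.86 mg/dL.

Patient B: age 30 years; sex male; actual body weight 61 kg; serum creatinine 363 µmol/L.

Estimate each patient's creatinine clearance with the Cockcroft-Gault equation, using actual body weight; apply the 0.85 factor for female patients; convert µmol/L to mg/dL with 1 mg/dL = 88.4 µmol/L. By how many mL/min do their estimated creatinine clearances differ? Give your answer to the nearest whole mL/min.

9 mL/min

Patient A: CrCl = (140 − 52) × 50 / (72 × 3.86) × 0.85 = 4400.0 / 277.92 × 0.85 ≈ 13.5 mL/min
Patient B: SCr = 363 / 88.4 = 4.106 mg/dL
Patient B: CrCl = (140 − 30) × 61 / (72 × 4.106) = 6710.0 / 295.63 ≈ 22.7 mL/min
|13.5 − 22.7| = 9.2 mL/min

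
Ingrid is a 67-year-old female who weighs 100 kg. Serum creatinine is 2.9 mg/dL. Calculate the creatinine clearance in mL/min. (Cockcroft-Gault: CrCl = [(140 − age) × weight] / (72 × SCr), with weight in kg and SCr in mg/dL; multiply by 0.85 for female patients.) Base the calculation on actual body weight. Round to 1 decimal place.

CrCl = (140 − 67) × 100 / (72 × 2.9) × 0.85 = 7300.0 / 208.80 × 0.85 ≈ 29.7 mL/min

29.7 mL/min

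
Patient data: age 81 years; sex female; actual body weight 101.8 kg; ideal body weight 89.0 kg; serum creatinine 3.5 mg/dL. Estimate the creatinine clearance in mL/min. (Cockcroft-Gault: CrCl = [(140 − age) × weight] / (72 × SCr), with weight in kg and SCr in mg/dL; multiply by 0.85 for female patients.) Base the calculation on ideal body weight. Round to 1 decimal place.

17.7 mL/min

CrCl = (140 − 81) × 89 / (72 × 3.5) × 0.85 = 5251.0 / 252.00 × 0.85 ≈ 17.7 mL/min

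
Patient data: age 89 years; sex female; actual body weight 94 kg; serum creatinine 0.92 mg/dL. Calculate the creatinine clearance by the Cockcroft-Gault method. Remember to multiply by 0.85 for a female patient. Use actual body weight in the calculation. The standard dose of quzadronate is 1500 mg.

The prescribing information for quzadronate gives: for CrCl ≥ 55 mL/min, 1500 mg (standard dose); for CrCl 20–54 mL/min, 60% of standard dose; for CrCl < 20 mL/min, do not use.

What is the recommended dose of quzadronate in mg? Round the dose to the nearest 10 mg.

1500 mg

CrCl = (140 − 89) × 94 / (72 × 0.92) × 0.85 = 4794.0 / 66.24 × 0.85 ≈ 61.5 mL/min
CrCl ≈ 62 mL/min → bracket ≥ 55 mL/min.
100% of 1500 mg = 1500 mg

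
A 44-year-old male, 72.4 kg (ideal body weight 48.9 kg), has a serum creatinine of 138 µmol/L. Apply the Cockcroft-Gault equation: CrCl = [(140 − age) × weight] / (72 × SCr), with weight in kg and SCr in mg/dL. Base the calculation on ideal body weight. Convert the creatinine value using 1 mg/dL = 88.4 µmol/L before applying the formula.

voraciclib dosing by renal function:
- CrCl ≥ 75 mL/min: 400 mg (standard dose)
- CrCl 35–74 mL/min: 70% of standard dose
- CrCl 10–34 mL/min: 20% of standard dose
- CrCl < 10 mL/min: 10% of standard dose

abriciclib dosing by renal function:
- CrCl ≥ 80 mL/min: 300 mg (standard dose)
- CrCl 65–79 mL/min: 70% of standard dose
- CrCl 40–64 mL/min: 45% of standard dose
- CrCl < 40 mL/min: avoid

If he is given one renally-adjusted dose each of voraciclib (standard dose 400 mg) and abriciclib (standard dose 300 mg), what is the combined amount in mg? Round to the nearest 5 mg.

SCr = 138 / 88.4 = 1.561 mg/dL
CrCl = (140 − 44) × 48.9 / (72 × 1.561) = 4694.4 / 112.39 ≈ 41.8 mL/min
CrCl ≈ 42 mL/min.
voraciclib: 35–74 mL/min → 70% of 400 mg = 280 mg.
abriciclib: 40–64 mL/min → 45% of 300 mg = 135 mg.
Total = 280 + 135 = 415 mg.

415 mg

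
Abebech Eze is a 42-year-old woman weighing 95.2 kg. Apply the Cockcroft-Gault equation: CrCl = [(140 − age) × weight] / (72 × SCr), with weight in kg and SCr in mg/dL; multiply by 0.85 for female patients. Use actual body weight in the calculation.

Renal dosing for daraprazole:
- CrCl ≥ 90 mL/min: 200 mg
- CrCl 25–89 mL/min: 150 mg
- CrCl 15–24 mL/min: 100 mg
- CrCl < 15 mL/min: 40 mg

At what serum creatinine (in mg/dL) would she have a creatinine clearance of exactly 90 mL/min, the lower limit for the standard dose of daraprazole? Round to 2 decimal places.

Standard dose requires CrCl ≥ 90 mL/min.
Set (140 − 42) × 95.2 × 0.85 / (72 × SCr) = 90
SCr = (140 − 42) × 95.2 × 0.85 / (72 × 90) = 1.224 mg/dL

1.22 mg/dL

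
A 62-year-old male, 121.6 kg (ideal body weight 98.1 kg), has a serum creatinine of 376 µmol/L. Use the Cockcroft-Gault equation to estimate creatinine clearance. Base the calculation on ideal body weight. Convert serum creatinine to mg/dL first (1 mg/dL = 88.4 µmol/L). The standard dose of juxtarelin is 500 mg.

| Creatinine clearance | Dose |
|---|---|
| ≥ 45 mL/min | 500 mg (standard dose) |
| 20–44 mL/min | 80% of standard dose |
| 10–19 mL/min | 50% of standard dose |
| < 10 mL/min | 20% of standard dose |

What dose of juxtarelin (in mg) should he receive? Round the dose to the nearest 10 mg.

SCr = 376 / 88.4 = 4.253 mg/dL
CrCl = (140 − 62) × 98.1 / (72 × 4.253) = 7651.8 / 306.22 ≈ 25.0 mL/min
CrCl ≈ 25 mL/min → bracket 20–44 mL/min.
80% of 500 mg = 400 mg

400 mg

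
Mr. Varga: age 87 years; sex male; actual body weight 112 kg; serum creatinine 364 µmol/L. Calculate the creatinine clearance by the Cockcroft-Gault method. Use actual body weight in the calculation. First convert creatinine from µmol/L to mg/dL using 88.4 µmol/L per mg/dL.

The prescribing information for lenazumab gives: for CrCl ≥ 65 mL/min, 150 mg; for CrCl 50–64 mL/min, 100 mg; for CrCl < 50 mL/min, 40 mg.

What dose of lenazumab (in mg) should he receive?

40 mg

SCr = 364 / 88.4 = 4.118 mg/dL
CrCl = (140 − 87) × 112 / (72 × 4.118) = 5936.0 / 296.50 ≈ 20.0 mL/min
CrCl ≈ 20 mL/min → bracket < 50 mL/min.
Dose for this bracket: 40 mg.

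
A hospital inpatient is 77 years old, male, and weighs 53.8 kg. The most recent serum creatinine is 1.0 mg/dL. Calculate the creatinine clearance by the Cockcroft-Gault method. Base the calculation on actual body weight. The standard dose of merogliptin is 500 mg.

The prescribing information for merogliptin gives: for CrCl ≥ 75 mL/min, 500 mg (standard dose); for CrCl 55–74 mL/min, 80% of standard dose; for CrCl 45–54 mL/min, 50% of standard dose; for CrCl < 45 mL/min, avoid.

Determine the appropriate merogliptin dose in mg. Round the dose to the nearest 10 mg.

250 mg

CrCl = (140 − 77) × 53.8 / (72 × 1) = 3389.4 / 72.00 ≈ 47.1 mL/min
CrCl ≈ 47 mL/min → bracket 45–54 mL/min.
50% of 500 mg = 250 mg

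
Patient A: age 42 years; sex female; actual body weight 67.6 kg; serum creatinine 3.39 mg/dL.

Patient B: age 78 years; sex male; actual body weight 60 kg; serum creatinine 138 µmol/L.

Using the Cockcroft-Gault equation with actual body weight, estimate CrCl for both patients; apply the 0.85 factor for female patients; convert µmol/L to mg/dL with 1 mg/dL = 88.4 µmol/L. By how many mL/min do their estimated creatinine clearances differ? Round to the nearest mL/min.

10 mL/min

Patient A: CrCl = (140 − 42) × 67.6 / (72 × 3.39) × 0.85 = 6624.8 / 244.08 × 0.85 ≈ 23.1 mL/min
Patient B: SCr = 138 / 88.4 = 1.561 mg/dL
Patient B: CrCl = (140 − 78) × 60 / (72 × 1.561) = 3720.0 / 112.39 ≈ 33.1 mL/min
|23.1 − 33.1| = 10.0 mL/min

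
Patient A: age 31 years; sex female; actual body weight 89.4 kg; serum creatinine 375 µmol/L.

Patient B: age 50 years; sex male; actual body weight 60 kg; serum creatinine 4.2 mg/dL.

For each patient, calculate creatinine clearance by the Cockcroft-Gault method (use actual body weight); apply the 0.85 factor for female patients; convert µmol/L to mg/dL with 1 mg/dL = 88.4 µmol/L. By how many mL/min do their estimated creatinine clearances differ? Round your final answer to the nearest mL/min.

Patient A: SCr = 375 / 88.4 = 4.242 mg/dL
Patient A: CrCl = (140 − 31) × 89.4 / (72 × 4.242) × 0.85 = 9744.6 / 305.42 × 0.85 ≈ 27.1 mL/min
Patient B: CrCl = (140 − 50) × 60 / (72 × 4.2) = 5400.0 / 302.40 ≈ 17.9 mL/min
|27.1 − 17.9| = 9.2 mL/min

9 mL/min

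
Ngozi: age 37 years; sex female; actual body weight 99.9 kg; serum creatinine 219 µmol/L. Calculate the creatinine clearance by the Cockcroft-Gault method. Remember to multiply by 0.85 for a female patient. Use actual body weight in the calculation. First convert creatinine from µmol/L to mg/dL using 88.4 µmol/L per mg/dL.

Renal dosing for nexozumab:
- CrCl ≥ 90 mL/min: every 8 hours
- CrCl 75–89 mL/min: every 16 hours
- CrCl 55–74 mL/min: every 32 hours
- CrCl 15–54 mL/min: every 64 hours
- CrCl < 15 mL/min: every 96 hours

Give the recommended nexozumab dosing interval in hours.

SCr = 219 / 88.4 = 2.477 mg/dL
CrCl = (140 − 37) × 99.9 / (72 × 2.477) × 0.85 = 10289.7 / 178.34 × 0.85 ≈ 49.0 mL/min
CrCl ≈ 49 mL/min → bracket 15–54 mL/min → every 64 hours.

every 64 hours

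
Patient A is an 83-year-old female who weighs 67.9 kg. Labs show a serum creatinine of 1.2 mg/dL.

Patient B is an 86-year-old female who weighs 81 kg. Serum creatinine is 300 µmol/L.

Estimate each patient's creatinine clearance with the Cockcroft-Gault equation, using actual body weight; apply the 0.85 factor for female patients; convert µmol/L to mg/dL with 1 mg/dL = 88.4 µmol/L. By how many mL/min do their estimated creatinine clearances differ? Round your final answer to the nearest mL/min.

23 mL/min

Patient A: CrCl = (140 − 83) × 67.9 / (72 × 1.2) × 0.85 = 3870.3 / 86.40 × 0.85 ≈ 38.1 mL/min
Patient B: SCr = 300 / 88.4 = 3.394 mg/dL
Patient B: CrCl = (140 − 86) × 81 / (72 × 3.394) × 0.85 = 4374.0 / 244.37 × 0.85 ≈ 15.2 mL/min
|38.1 − 15.2| = 22.9 mL/min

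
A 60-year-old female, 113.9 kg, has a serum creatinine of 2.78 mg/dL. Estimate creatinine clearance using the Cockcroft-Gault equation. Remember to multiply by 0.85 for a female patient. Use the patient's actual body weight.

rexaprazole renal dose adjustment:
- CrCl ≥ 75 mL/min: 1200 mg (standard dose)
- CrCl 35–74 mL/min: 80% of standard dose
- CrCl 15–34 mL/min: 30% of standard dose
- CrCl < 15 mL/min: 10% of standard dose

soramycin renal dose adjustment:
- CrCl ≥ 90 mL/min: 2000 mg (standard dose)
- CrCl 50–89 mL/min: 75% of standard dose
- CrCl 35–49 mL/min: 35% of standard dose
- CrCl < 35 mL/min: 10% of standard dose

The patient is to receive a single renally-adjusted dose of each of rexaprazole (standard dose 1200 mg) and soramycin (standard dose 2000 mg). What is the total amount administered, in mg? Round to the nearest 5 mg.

1660 mg

CrCl = (140 − 60) × 113.9 / (72 × 2.78) × 0.85 = 9112.0 / 200.16 × 0.85 ≈ 38.7 mL/min
CrCl ≈ 39 mL/min.
rexaprazole: 35–74 mL/min → 80% of 1200 mg = 960 mg.
soramycin: 35–49 mL/min → 35% of 2000 mg = 700 mg.
Total = 960 + 700 = 1660 mg.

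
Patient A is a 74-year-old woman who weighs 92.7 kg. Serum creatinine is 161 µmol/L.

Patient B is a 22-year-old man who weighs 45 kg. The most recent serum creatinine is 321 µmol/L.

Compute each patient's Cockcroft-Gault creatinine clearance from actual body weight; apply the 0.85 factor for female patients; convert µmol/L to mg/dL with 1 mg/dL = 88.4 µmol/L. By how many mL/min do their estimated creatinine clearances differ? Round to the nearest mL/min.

Patient A: SCr = 161 / 88.4 = 1.821 mg/dL
Patient A: CrCl = (140 − 74) × 92.7 / (72 × 1.821) × 0.85 = 6118.2 / 131.11 × 0.85 ≈ 39.7 mL/min
Patient B: SCr = 321 / 88.4 = 3.631 mg/dL
Patient B: CrCl = (140 − 22) × 45 / (72 × 3.631) = 5310.0 / 261.43 ≈ 20.3 mL/min
|39.7 − 20.3| = 19.4 mL/min

19 mL/min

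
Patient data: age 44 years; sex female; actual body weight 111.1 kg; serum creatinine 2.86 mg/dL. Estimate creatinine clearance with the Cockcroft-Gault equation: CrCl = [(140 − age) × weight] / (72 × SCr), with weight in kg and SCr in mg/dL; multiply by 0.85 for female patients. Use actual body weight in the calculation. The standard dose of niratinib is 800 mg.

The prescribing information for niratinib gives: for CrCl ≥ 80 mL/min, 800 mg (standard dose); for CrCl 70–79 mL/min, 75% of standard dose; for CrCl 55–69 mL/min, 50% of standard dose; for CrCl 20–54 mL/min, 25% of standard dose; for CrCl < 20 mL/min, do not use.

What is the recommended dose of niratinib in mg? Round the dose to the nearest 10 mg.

CrCl = (140 − 44) × 111.1 / (72 × 2.86) × 0.85 = 10665.6 / 205.92 × 0.85 ≈ 44.0 mL/min
CrCl ≈ 44 mL/min → bracket 20–54 mL/min.
25% of 800 mg = 200 mg

200 mg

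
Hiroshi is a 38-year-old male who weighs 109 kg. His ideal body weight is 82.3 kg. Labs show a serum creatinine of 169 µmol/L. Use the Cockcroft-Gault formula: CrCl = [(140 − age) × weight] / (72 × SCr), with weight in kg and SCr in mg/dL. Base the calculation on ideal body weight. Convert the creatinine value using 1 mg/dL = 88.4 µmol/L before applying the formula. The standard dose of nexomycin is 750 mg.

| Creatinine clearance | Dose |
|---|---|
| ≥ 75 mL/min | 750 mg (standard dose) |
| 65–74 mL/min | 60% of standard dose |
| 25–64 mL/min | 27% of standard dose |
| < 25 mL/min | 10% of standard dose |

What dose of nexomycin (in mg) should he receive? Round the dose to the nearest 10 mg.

SCr = 169 / 88.4 = 1.912 mg/dL
CrCl = (140 − 38) × 82.3 / (72 × 1.912) = 8394.6 / 137.66 ≈ 61.0 mL/min
CrCl ≈ 61 mL/min → bracket 25–64 mL/min.
27% of 750 mg = 202.5 mg → 200 mg

200 mg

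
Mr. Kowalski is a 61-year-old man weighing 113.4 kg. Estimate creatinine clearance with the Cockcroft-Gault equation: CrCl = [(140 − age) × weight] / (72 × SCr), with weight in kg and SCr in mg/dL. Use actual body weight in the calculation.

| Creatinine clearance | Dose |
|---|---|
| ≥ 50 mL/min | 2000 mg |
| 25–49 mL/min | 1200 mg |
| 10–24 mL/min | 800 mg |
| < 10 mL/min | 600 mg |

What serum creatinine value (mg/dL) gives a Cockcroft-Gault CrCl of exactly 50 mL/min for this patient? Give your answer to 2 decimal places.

Standard dose requires CrCl ≥ 50 mL/min.
Set (140 − 61) × 113.4 / (72 × SCr) = 50
SCr = (140 − 61) × 113.4 / (72 × 50) = 2.489 mg/dL

2.49 mg/dL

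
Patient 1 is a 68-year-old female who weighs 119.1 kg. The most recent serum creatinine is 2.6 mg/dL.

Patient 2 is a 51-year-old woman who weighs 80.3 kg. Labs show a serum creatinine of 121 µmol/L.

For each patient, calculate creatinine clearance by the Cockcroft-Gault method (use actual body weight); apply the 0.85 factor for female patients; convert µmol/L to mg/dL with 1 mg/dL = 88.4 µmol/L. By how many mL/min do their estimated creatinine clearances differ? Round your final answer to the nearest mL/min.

23 mL/min

Patient 1: CrCl = (140 − 68) × 119.1 / (72 × 2.6) × 0.85 = 8575.2 / 187.20 × 0.85 ≈ 38.9 mL/min
Patient 2: SCr = 121 / 88.4 = 1.369 mg/dL
Patient 2: CrCl = (140 − 51) × 80.3 / (72 × 1.369) × 0.85 = 7146.7 / 98.57 × 0.85 ≈ 61.6 mL/min
|38.9 − 61.6| = 22.7 mL/min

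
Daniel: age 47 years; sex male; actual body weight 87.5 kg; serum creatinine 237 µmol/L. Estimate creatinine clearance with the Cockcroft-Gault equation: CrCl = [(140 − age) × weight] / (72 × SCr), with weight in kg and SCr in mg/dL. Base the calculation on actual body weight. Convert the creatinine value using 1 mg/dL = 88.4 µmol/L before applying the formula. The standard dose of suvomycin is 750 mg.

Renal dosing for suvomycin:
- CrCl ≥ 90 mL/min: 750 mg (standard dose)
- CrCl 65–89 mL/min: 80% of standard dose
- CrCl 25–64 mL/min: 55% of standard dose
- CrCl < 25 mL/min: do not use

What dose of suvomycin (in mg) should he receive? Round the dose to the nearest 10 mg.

410 mg

SCr = 237 / 88.4 = 2.681 mg/dL
CrCl = (140 − 47) × 87.5 / (72 × 2.681) = 8137.5 / 193.03 ≈ 42.2 mL/min
CrCl ≈ 42 mL/min → bracket 25–64 mL/min.
55% of 750 mg = 412.5 mg → 410 mg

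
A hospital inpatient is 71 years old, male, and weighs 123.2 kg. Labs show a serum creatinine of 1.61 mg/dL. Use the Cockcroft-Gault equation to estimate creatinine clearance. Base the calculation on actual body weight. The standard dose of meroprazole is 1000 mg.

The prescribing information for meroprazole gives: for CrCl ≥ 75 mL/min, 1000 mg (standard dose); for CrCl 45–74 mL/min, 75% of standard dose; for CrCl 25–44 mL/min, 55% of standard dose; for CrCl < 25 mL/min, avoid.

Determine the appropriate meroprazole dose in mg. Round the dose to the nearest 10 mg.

750 mg

CrCl = (140 − 71) × 123.2 / (72 × 1.61) = 8500.8 / 115.92 ≈ 73.3 mL/min
CrCl ≈ 73 mL/min → bracket 45–74 mL/min.
75% of 1000 mg = 750 mg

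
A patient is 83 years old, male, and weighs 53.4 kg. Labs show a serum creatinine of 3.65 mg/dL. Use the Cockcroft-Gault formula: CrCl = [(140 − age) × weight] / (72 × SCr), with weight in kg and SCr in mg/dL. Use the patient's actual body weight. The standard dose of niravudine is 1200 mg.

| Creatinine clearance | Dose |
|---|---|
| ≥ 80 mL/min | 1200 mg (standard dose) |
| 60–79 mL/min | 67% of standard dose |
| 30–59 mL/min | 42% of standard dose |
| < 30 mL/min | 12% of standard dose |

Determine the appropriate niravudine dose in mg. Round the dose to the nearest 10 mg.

CrCl = (140 − 83) × 53.4 / (72 × 3.65) = 3043.8 / 262.80 ≈ 11.6 mL/min
CrCl ≈ 12 mL/min → bracket < 30 mL/min.
12% of 1200 mg = 144 mg → 140 mg

140 mg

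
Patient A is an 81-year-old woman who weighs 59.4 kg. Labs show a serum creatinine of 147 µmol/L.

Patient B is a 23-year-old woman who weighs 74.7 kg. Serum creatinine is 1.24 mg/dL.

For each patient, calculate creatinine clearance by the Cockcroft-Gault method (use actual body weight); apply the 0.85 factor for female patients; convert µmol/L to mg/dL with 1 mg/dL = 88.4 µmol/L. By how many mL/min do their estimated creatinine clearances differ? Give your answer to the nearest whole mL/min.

Patient A: SCr = 147 / 88.4 = 1.663 mg/dL
Patient A: CrCl = (140 − 81) × 59.4 / (72 × 1.663) × 0.85 = 3504.6 / 119.74 × 0.85 ≈ 24.9 mL/min
Patient B: CrCl = (140 − 23) × 74.7 / (72 × 1.24) × 0.85 = 8739.9 / 89.28 × 0.85 ≈ 83.2 mL/min
|24.9 − 83.2| = 58.3 mL/min

58 mL/min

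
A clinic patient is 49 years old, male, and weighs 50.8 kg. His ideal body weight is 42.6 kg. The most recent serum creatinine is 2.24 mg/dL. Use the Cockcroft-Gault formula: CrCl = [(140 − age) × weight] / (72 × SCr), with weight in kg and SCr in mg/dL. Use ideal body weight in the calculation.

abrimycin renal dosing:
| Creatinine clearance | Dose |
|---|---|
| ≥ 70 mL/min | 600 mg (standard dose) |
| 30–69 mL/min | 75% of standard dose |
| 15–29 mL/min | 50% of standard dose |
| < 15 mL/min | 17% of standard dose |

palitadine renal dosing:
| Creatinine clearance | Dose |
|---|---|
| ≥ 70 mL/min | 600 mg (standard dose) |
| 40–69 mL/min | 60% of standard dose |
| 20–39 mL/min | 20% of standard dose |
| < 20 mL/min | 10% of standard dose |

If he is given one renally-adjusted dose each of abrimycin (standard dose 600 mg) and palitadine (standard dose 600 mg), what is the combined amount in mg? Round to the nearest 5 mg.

CrCl = (140 − 49) × 42.6 / (72 × 2.24) = 3876.6 / 161.28 ≈ 24.0 mL/min
CrCl ≈ 24 mL/min.
abrimycin: 15–29 mL/min → 50% of 600 mg = 300 mg.
palitadine: 20–39 mL/min → 20% of 600 mg = 120 mg.
Total = 300 + 120 = 420 mg.

420 mg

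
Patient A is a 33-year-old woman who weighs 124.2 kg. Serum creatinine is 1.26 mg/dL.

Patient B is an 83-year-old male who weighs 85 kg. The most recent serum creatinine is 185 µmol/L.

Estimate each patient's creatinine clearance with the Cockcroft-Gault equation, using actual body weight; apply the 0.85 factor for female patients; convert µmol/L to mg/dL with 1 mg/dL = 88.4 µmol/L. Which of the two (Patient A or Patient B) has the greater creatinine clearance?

Patient A: CrCl = (140 − 33) × 124.2 / (72 × 1.26) × 0.85 = 13289.4 / 90.72 × 0.85 ≈ 124.5 mL/min
Patient B: SCr = 185 / 88.4 = 2.093 mg/dL
Patient B: CrCl = (140 − 83) × 85 / (72 × 2.093) = 4845.0 / 150.70 ≈ 32.2 mL/min
124.5 vs 32.2 mL/min → Patient A is higher.

Patient A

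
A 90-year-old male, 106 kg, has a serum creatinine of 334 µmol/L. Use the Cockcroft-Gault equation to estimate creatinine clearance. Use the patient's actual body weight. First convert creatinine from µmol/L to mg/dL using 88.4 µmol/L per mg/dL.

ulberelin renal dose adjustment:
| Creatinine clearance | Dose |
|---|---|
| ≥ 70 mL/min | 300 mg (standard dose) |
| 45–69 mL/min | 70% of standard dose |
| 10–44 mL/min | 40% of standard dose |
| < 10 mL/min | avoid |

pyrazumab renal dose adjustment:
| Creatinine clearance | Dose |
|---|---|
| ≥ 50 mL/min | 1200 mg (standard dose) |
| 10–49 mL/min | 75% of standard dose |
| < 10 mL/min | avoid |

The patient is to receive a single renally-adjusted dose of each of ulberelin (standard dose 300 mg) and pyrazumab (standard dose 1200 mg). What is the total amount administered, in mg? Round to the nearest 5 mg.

SCr = 334 / 88.4 = 3.778 mg/dL
CrCl = (140 − 90) × 106 / (72 × 3.778) = 5300.0 / 272.02 ≈ 19.5 mL/min
CrCl ≈ 19 mL/min.
ulberelin: 10–44 mL/min → 40% of 300 mg = 120 mg.
pyrazumab: 10–49 mL/min → 75% of 1200 mg = 900 mg.
Total = 120 + 900 = 1020 mg.

1020 mg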